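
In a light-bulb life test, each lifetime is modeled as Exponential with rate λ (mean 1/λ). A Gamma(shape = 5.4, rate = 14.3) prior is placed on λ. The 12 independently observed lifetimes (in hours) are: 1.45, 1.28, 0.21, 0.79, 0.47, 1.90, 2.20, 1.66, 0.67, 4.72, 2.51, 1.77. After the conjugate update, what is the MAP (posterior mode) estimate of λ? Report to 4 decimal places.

0.4833

With a Gamma(shape α, rate β) prior on the exponential rate λ, the posterior after n observations with total T = Σxᵢ is Gamma(α+n, β+T).
Sum of observations T = 19.63 hours; n = 12.
Posterior: Gamma(5.4+12, 14.3+19.63) = Gamma(17.4, 33.93).
Mode = (α−1)/β = 0.4833.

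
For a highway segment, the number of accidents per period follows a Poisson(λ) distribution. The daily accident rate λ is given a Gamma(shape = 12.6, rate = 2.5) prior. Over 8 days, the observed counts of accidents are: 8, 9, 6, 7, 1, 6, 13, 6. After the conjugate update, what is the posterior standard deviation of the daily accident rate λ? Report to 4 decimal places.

0.7888

With a Gamma(shape α, rate β) prior, the Poisson likelihood is conjugate: the posterior is Gamma(α + ΣXᵢ, β + n).
Sum of counts S = 56 over n = 8 days.
Posterior: Gamma(α+S, β+n) = Gamma(12.6+56, 2.5+8) = Gamma(68.6, 10.5).
SD = √α/β = √68.6/10.5 = 0.7888.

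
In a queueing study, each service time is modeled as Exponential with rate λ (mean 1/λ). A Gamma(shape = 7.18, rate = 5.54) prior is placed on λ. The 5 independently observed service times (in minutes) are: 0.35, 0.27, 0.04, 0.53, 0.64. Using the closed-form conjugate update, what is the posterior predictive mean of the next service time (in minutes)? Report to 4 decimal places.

With a Gamma(shape α, rate β) prior on the exponential rate λ, the posterior after n observations with total T = Σxᵢ is Gamma(α+n, β+T).
Sum of observations T = 1.83 minutes; n = 5.
Posterior: Gamma(7.18+5, 5.54+1.83) = Gamma(12.18, 7.37).
The predictive distribution for the next observation is Lomax; its mean is β/(α−1) = 7.37/11.18 = 0.6592.

0.6592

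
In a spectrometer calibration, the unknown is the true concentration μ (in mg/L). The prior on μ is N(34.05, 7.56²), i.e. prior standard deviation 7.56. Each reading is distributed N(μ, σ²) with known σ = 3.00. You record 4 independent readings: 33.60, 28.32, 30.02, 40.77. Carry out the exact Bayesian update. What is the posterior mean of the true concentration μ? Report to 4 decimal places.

33.2105

For Normal data with known variance σ², a Normal(μ₀, σ₀²) prior on μ is conjugate. Posterior precision = 1/σ₀² + n/σ²; posterior mean is the precision-weighted average of μ₀ and x̄.
Σxᵢ = 33.60 + 28.32 + 30.02 + 40.77 = 132.71, so n·x̄ = 132.71.
σ₀² = 7.56² = 57.1536, σ² = 3.00² = 9; σ² + n·σ₀² = 9 + 4·57.1536 = 237.6144.
Posterior mean = (μ₀/σ₀² + n·x̄/σ²)/(1/σ₀² + n/σ²) = (σ²·μ₀ + σ₀²·n·x̄)/(σ² + n·σ₀²) = (9·34.05 + 57.1536·132.71)/237.6144 = 7891.304256/237.6144 = 33.2105.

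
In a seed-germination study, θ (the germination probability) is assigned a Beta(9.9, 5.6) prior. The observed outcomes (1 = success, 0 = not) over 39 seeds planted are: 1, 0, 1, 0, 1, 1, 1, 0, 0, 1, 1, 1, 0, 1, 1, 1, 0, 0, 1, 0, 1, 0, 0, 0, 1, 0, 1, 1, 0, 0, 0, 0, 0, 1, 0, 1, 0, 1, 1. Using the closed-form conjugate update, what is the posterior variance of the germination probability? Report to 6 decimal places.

0.004462

The Beta prior is conjugate to a Binomial/Bernoulli likelihood; the update adds successes to α and failures to β.
Posterior: Beta(α+k, β+n−k) = Beta(9.9+20, 5.6+19) = Beta(29.9, 24.6).
Var = αβ/((α+β)²(α+β+1)) = 29.9·24.6/(54.5²·55.5) = 0.004462.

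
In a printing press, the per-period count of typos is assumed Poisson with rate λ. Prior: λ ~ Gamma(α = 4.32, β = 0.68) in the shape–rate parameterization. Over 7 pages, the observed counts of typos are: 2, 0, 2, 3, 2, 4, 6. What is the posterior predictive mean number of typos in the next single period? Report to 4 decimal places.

3.0365

With a Gamma(shape α, rate β) prior, the Poisson likelihood is conjugate: the posterior is Gamma(α + ΣXᵢ, β + n).
Sum of counts S = 19 over n = 7 pages.
Posterior: Gamma(α+S, β+n) = Gamma(4.32+19, 0.68+7) = Gamma(23.32, 7.68).
The predictive distribution for one future period is NegBinom with mean α/β = 3.0365.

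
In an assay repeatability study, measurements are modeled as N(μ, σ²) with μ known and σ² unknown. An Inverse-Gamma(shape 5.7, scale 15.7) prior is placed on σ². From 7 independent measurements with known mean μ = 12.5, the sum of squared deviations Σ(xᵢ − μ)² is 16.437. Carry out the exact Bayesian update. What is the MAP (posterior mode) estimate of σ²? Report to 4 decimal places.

2.3450

With known mean μ and an Inverse-Gamma(α, β) prior on σ², the Normal likelihood is conjugate: posterior is Inv-Gamma(α + n/2, β + Σ(xᵢ−μ)²/2).
Posterior: Inv-Gamma(5.7 + 7/2, 15.7 + 16.437/2) = Inv-Gamma(9.20, 23.9185).
Mode = β/(α+1) = 23.9185/10.20 = 2.3450.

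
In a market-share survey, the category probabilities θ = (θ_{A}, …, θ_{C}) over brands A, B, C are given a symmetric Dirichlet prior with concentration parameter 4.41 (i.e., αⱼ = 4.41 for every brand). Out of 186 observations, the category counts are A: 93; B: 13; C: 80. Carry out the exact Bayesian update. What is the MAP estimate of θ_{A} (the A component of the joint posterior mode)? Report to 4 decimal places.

The Dirichlet prior is conjugate to the Multinomial likelihood: each posterior αⱼ = prior αⱼ + observed count nⱼ.
Posterior concentration: (97.41, 17.41, 84.41), total = 199.23.
Joint mode component: (α_{A}−1)/(Σα−K) = 96.41/196.23 = 0.4913.

0.4913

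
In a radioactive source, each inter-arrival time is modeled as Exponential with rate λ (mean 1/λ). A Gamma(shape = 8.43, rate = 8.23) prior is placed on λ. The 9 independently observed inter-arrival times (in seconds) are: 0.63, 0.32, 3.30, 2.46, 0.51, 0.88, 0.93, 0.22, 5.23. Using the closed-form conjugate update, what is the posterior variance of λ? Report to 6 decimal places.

With a Gamma(shape α, rate β) prior on the exponential rate λ, the posterior after n observations with total T = Σxᵢ is Gamma(α+n, β+T).
Sum of observations T = 14.48 seconds; n = 9.
Posterior: Gamma(8.43+9, 8.23+14.48) = Gamma(17.43, 22.71).
Var = α/β² = 0.033796.

0.033796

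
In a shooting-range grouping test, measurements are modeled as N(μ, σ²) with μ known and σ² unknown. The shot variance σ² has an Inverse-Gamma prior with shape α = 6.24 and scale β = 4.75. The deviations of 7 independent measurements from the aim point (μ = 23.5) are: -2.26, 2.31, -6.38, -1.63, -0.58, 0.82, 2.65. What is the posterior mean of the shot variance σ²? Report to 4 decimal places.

4.0810

With known mean μ and an Inverse-Gamma(α, β) prior on σ², the Normal likelihood is conjugate: posterior is Inv-Gamma(α + n/2, β + Σ(xᵢ−μ)²/2).
Σ(xᵢ−μ)² = (-2.26)² + (2.31)² + (-6.38)² + (-1.63)² + (-0.58)² + (0.82)² + (2.65)² = 61.8363.
Posterior: Inv-Gamma(6.24 + 7/2, 4.75 + 61.8363/2) = Inv-Gamma(9.74, 35.66815).
E[σ²|data] = β/(α−1) = 35.66815/8.74 = 4.0810.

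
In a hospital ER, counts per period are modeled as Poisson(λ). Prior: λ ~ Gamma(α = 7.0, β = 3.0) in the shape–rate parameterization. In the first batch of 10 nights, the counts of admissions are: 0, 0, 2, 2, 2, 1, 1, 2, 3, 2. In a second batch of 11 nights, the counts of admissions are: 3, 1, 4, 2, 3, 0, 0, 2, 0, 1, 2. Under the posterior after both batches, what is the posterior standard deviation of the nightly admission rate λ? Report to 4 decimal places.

With a Gamma(shape α, rate β) prior, the Poisson likelihood is conjugate: the posterior is Gamma(α + ΣXᵢ, β + n).
Batch 1: sum of counts S = 15 over n = 10 nights.
After batch 1: Gamma(α+S, β+n) = Gamma(7.0+15, 3.0+10) = Gamma(22.0, 13.0).
Batch 2: sum of counts S = 18 over n = 11 nights.
After batch 2: Gamma(α+S, β+n) = Gamma(22.0+18, 13.0+11) = Gamma(40.0, 24.0).
SD = √α/β = √40.0/24.0 = 0.2635.

0.2635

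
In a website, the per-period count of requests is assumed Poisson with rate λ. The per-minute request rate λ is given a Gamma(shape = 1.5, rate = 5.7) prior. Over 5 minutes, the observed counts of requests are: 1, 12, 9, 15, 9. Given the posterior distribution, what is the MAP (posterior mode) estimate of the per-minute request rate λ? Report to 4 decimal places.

4.3458

With a Gamma(shape α, rate β) prior, the Poisson likelihood is conjugate: the posterior is Gamma(α + ΣXᵢ, β + n).
Sum of counts S = 46 over n = 5 minutes.
Posterior: Gamma(α+S, β+n) = Gamma(1.5+46, 5.7+5) = Gamma(47.5, 10.7).
Mode of Gamma(α,β) for α≥1 is (α−1)/β = 46.5/10.7 = 4.3458.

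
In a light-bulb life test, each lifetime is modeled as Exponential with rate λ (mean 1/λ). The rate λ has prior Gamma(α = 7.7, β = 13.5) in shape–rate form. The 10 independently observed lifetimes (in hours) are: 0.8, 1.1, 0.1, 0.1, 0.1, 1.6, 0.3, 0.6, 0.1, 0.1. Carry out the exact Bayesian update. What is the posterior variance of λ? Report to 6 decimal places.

With a Gamma(shape α, rate β) prior on the exponential rate λ, the posterior after n observations with total T = Σxᵢ is Gamma(α+n, β+T).
Sum of observations T = 4.9 hours; n = 10.
Posterior: Gamma(7.7+10, 13.5+4.9) = Gamma(17.7, 18.4).
Var = α/β² = 0.052280.

0.052280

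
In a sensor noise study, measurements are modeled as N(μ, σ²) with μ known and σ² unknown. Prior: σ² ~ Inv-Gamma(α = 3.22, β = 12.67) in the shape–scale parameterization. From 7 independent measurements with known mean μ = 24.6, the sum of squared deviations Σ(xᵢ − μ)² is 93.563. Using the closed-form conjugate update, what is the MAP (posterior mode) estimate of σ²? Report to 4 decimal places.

With known mean μ and an Inverse-Gamma(α, β) prior on σ², the Normal likelihood is conjugate: posterior is Inv-Gamma(α + n/2, β + Σ(xᵢ−μ)²/2).
Posterior: Inv-Gamma(3.22 + 7/2, 12.67 + 93.563/2) = Inv-Gamma(6.72, 59.4515).
Mode = β/(α+1) = 59.4515/7.72 = 7.7010.

7.7010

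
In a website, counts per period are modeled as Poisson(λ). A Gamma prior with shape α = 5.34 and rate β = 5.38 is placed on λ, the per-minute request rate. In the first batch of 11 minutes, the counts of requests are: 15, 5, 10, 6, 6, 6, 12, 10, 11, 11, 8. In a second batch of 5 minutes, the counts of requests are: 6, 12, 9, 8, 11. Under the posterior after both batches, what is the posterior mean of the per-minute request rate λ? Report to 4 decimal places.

7.0786

With a Gamma(shape α, rate β) prior, the Poisson likelihood is conjugate: the posterior is Gamma(α + ΣXᵢ, β + n).
Batch 1: sum of counts S = 100 over n = 11 minutes.
After batch 1: Gamma(α+S, β+n) = Gamma(5.34+100, 5.38+11) = Gamma(105.34, 16.38).
Batch 2: sum of counts S = 46 over n = 5 minutes.
After batch 2: Gamma(α+S, β+n) = Gamma(105.34+46, 16.38+5) = Gamma(151.34, 21.38).
Posterior mean = α/β = 151.34/21.38 = 7.0786.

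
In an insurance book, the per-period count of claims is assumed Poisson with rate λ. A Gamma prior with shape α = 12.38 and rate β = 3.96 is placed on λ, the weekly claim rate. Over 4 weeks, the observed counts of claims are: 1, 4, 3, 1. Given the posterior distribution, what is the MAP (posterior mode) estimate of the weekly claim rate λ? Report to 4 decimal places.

2.5603

With a Gamma(shape α, rate β) prior, the Poisson likelihood is conjugate: the posterior is Gamma(α + ΣXᵢ, β + n).
Sum of counts S = 9 over n = 4 weeks.
Posterior: Gamma(α+S, β+n) = Gamma(12.38+9, 3.96+4) = Gamma(21.38, 7.96).
Mode of Gamma(α,β) for α≥1 is (α−1)/β = 20.38/7.96 = 2.5603.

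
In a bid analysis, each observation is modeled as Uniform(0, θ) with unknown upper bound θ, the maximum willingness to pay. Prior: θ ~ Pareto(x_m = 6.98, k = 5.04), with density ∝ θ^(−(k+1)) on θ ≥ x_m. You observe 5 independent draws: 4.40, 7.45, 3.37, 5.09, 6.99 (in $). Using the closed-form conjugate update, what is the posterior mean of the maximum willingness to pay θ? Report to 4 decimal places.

8.2741

A Pareto(scale x_m, shape k) prior on the upper bound θ of Uniform(0, θ) is conjugate: posterior is Pareto(max(x_m, max xᵢ), k + n).
Sample maximum = 7.45; prior scale x_m = 6.98 → posterior scale = max = 7.45.
Posterior shape = 5.04 + 5 = 10.04.
E[θ|data] = k·x_m/(k−1) = 10.04·7.45/9.04 = 8.2741.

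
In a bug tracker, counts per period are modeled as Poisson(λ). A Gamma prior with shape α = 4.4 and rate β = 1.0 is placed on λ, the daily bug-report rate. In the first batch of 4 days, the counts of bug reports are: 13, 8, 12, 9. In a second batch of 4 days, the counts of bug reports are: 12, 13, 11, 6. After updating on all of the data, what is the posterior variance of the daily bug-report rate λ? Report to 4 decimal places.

1.0914

With a Gamma(shape α, rate β) prior, the Poisson likelihood is conjugate: the posterior is Gamma(α + ΣXᵢ, β + n).
Batch 1: sum of counts S = 42 over n = 4 days.
After batch 1: Gamma(α+S, β+n) = Gamma(4.4+42, 1.0+4) = Gamma(46.4, 5.0).
Batch 2: sum of counts S = 42 over n = 4 days.
After batch 2: Gamma(α+S, β+n) = Gamma(46.4+42, 5.0+4) = Gamma(88.4, 9.0).
Var = α/β² = 88.4/9.0² = 1.0914.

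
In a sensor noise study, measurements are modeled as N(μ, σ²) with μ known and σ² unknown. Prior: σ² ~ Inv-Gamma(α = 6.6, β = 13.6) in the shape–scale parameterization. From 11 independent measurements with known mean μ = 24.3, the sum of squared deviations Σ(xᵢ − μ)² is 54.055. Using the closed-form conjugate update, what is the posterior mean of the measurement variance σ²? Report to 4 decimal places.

With known mean μ and an Inverse-Gamma(α, β) prior on σ², the Normal likelihood is conjugate: posterior is Inv-Gamma(α + n/2, β + Σ(xᵢ−μ)²/2).
Posterior: Inv-Gamma(6.6 + 11/2, 13.6 + 54.055/2) = Inv-Gamma(12.10, 40.6275).
E[σ²|data] = β/(α−1) = 40.6275/11.10 = 3.6601.

3.6601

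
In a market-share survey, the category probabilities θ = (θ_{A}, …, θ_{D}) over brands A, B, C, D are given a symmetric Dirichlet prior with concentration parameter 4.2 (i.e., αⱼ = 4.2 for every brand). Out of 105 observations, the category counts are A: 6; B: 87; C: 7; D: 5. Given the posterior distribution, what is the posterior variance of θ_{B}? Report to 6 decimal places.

The Dirichlet prior is conjugate to the Multinomial likelihood: each posterior αⱼ = prior αⱼ + observed count nⱼ.
Posterior concentration: (10.2, 91.2, 11.2, 9.2), total = 121.8.
Var[θ_j] = α_j(Σα−α_j)/((Σα)²(Σα+1)) = 91.2·30.6/(121.8²·122.8) = 0.001532.

0.001532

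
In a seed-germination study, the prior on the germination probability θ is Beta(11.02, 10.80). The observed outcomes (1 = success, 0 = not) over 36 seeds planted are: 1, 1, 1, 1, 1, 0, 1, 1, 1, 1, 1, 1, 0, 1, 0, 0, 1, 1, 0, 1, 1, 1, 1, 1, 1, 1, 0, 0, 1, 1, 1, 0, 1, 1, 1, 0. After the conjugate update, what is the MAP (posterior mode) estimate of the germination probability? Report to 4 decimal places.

0.6632

The Beta prior is conjugate to a Binomial/Bernoulli likelihood; the update adds successes to α and failures to β.
Posterior: Beta(α+k, β+n−k) = Beta(11.02+27, 10.80+9) = Beta(38.02, 19.80).
Mode of Beta(a,b) for a,b>1 is (a−1)/(a+b−2) = 37.02/55.82 = 0.6632.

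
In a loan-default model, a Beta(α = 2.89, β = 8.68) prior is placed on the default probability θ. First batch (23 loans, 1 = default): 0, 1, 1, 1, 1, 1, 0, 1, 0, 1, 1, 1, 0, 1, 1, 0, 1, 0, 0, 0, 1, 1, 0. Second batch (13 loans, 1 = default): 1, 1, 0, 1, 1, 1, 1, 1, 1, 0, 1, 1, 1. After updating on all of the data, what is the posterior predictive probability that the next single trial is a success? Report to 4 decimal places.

0.5863

The Beta prior is conjugate to a Binomial/Bernoulli likelihood; the update adds successes to α and failures to β.
After batch 1: Beta(2.89+14, 8.68+9) = Beta(16.89, 17.68).
After batch 2: Beta(16.89+11, 17.68+2) = Beta(27.89, 19.68).
For a single future Bernoulli trial, P(success | data) = α/(α+β) = 0.5863.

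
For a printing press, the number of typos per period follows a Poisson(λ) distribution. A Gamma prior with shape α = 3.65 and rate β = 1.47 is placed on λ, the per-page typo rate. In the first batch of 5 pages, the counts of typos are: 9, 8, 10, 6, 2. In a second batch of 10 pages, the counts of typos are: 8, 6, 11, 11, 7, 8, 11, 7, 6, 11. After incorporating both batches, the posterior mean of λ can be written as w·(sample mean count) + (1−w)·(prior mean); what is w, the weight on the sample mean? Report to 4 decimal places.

0.9107

With a Gamma(shape α, rate β) prior, the Poisson likelihood is conjugate: the posterior is Gamma(α + ΣXᵢ, β + n).
Total number of pages: n = 5 + 10 = 15.
Posterior mean = (α₀+S)/(β₀+n) = [n/(β₀+n)]·(S/n) + [β₀/(β₀+n)]·(α₀/β₀), so only n and β₀ enter the weight.
Weight on data w = n/(β₀+n) = 15/(1.47+15) = 15/16.47 = 0.9107.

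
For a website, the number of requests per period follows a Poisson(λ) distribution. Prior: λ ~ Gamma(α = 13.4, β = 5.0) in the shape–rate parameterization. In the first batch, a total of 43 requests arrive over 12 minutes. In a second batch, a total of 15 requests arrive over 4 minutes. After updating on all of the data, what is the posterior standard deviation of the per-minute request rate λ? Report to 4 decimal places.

With a Gamma(shape α, rate β) prior, the Poisson likelihood is conjugate: the posterior is Gamma(α + ΣXᵢ, β + n).
After batch 1: Gamma(α+S, β+n) = Gamma(13.4+43, 5.0+12) = Gamma(56.4, 17.0).
After batch 2: Gamma(α+S, β+n) = Gamma(56.4+15, 17.0+4) = Gamma(71.4, 21.0).
SD = √α/β = √71.4/21.0 = 0.4024.

0.4024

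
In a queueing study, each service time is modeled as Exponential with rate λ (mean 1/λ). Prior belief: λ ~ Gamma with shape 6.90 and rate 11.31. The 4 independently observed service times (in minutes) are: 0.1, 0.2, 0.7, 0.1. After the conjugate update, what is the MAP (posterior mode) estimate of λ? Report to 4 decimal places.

0.7977

With a Gamma(shape α, rate β) prior on the exponential rate λ, the posterior after n observations with total T = Σxᵢ is Gamma(α+n, β+T).
Sum of observations T = 1.1 minutes; n = 4.
Posterior: Gamma(6.90+4, 11.31+1.1) = Gamma(10.90, 12.41).
Mode = (α−1)/β = 0.7977.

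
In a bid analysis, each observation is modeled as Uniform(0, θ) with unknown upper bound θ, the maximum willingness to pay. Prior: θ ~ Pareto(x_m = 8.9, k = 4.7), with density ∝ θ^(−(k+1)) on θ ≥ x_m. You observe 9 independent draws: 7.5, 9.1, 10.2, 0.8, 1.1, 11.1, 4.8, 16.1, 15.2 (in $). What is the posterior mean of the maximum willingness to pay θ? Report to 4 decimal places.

17.3677

A Pareto(scale x_m, shape k) prior on the upper bound θ of Uniform(0, θ) is conjugate: posterior is Pareto(max(x_m, max xᵢ), k + n).
Sample maximum = 16.1; prior scale x_m = 8.9 → posterior scale = max = 16.1.
Posterior shape = 4.7 + 9 = 13.7.
E[θ|data] = k·x_m/(k−1) = 13.7·16.1/12.7 = 17.3677.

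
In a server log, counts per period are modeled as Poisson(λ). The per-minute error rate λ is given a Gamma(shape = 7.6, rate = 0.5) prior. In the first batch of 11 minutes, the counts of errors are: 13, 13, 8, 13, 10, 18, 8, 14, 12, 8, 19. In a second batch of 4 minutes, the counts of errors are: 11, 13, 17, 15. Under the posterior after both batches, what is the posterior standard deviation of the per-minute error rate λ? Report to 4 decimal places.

0.9115

With a Gamma(shape α, rate β) prior, the Poisson likelihood is conjugate: the posterior is Gamma(α + ΣXᵢ, β + n).
Batch 1: sum of counts S = 136 over n = 11 minutes.
After batch 1: Gamma(α+S, β+n) = Gamma(7.6+136, 0.5+11) = Gamma(143.6, 11.5).
Batch 2: sum of counts S = 56 over n = 4 minutes.
After batch 2: Gamma(α+S, β+n) = Gamma(143.6+56, 11.5+4) = Gamma(199.6, 15.5).
SD = √α/β = √199.6/15.5 = 0.9115.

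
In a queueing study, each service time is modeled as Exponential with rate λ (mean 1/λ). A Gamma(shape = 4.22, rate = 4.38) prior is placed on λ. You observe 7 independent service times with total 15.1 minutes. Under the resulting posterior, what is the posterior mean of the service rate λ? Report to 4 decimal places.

0.5760

With a Gamma(shape α, rate β) prior on the exponential rate λ, the posterior after n observations with total T = Σxᵢ is Gamma(α+n, β+T).
Posterior: Gamma(4.22+7, 4.38+15.1) = Gamma(11.22, 19.48).
Posterior mean of λ = α/β = 11.22/19.48 = 0.5760.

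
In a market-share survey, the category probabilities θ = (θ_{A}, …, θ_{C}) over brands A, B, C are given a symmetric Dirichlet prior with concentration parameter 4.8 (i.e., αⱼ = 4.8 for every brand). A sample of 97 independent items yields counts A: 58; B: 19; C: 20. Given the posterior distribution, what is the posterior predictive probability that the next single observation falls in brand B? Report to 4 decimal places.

The Dirichlet prior is conjugate to the Multinomial likelihood: each posterior αⱼ = prior αⱼ + observed count nⱼ.
Posterior concentration: (62.8, 23.8, 24.8), total = 111.4.
P(next = B | data) = α_{B}/Σα = 0.2136.

0.2136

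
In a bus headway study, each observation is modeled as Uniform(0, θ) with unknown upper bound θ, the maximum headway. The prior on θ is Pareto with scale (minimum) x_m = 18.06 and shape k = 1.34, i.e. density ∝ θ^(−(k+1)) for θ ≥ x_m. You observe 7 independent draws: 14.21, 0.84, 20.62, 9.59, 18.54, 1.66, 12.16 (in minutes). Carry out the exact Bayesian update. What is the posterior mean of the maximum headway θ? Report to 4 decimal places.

A Pareto(scale x_m, shape k) prior on the upper bound θ of Uniform(0, θ) is conjugate: posterior is Pareto(max(x_m, max xᵢ), k + n).
Sample maximum = 20.62; prior scale x_m = 18.06 → posterior scale = max = 20.62.
Posterior shape = 1.34 + 7 = 8.34.
E[θ|data] = k·x_m/(k−1) = 8.34·20.62/7.34 = 23.4293.

23.4293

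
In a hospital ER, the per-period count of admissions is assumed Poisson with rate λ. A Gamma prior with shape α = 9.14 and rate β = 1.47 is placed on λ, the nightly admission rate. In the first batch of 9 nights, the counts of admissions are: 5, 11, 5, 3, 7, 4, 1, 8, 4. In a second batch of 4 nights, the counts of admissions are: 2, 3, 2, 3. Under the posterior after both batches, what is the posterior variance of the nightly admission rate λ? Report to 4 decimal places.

0.3207

With a Gamma(shape α, rate β) prior, the Poisson likelihood is conjugate: the posterior is Gamma(α + ΣXᵢ, β + n).
Batch 1: sum of counts S = 48 over n = 9 nights.
After batch 1: Gamma(α+S, β+n) = Gamma(9.14+48, 1.47+9) = Gamma(57.14, 10.47).
Batch 2: sum of counts S = 10 over n = 4 nights.
After batch 2: Gamma(α+S, β+n) = Gamma(57.14+10, 10.47+4) = Gamma(67.14, 14.47).
Var = α/β² = 67.14/14.47² = 0.3207.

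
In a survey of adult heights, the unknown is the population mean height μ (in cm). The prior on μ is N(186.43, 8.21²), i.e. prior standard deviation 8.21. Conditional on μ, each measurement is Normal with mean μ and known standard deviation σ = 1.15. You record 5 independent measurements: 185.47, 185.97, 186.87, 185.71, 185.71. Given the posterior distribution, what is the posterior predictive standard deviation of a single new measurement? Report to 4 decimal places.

For Normal data with known variance σ², a Normal(μ₀, σ₀²) prior on μ is conjugate. Posterior precision = 1/σ₀² + n/σ²; posterior mean is the precision-weighted average of μ₀ and x̄.
σ₀² = 8.21² = 67.4041, σ² = 1.15² = 1.3225; σ² + n·σ₀² = 1.3225 + 5·67.4041 = 338.343.
Posterior precision = 1/σ₀² + n/σ² = 1/67.4041 + 5/1.3225 = (σ² + n·σ₀²)/(σ₀²σ²) = 338.343/(67.4041·1.3225); posterior variance σₙ² = σ₀²σ²/(σ² + n·σ₀²) = 67.4041·1.3225/338.343 = 0.263466.
Predictive variance for one new observation = σₙ² + σ² = 67.4041·1.3225/338.343 + 1.3225 = σ²·(σ₀² + 338.343)/338.343 = 1.3225·405.7471/338.343 = 1.585966; SD = √(1.3225·405.7471/338.343) = 1.2594.

1.2594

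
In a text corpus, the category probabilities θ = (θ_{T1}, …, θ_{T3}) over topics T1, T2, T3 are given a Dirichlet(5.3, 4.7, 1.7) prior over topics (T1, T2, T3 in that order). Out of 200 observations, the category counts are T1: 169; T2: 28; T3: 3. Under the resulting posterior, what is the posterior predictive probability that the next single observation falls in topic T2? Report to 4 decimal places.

0.1545

The Dirichlet prior is conjugate to the Multinomial likelihood: each posterior αⱼ = prior αⱼ + observed count nⱼ.
Posterior concentration: (174.3, 32.7, 4.7), total = 211.7.
P(next = T2 | data) = α_{T2}/Σα = 0.1545.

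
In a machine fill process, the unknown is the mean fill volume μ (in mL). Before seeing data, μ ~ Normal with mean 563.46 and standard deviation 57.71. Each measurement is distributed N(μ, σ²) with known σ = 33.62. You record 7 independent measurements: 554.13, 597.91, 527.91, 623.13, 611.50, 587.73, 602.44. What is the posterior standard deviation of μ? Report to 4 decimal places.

12.4099

For Normal data with known variance σ², a Normal(μ₀, σ₀²) prior on μ is conjugate. Posterior precision = 1/σ₀² + n/σ²; posterior mean is the precision-weighted average of μ₀ and x̄.
σ₀² = 57.71² = 3330.4441, σ² = 33.62² = 1130.3044; σ² + n·σ₀² = 1130.3044 + 7·3330.4441 = 24443.4131.
Posterior precision = 1/σ₀² + n/σ² = 1/3330.4441 + 7/1130.3044 = (σ² + n·σ₀²)/(σ₀²σ²) = 24443.4131/(3330.4441·1130.3044); posterior variance σₙ² = σ₀²σ²/(σ² + n·σ₀²) = 3330.4441·1130.3044/24443.4131 = 154.005319.
Posterior SD = √σₙ² = √(3330.4441·1130.3044/24443.4131) = 12.4099.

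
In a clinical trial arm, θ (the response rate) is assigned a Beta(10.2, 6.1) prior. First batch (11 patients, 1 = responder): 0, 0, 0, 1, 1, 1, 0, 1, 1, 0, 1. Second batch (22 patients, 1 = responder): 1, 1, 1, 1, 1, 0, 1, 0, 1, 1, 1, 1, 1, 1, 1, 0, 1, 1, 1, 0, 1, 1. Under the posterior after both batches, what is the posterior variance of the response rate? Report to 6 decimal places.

0.004224

The Beta prior is conjugate to a Binomial/Bernoulli likelihood; the update adds successes to α and failures to β.
After batch 1: Beta(10.2+6, 6.1+5) = Beta(16.2, 11.1).
After batch 2: Beta(16.2+18, 11.1+4) = Beta(34.2, 15.1).
Var = αβ/((α+β)²(α+β+1)) = 34.2·15.1/(49.3²·50.3) = 0.004224.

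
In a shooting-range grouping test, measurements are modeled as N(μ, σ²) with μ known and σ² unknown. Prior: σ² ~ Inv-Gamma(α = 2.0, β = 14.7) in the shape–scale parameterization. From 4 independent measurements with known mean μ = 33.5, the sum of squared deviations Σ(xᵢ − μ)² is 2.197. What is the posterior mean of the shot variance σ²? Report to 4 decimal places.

5.2662

With known mean μ and an Inverse-Gamma(α, β) prior on σ², the Normal likelihood is conjugate: posterior is Inv-Gamma(α + n/2, β + Σ(xᵢ−μ)²/2).
Posterior: Inv-Gamma(2.0 + 4/2, 14.7 + 2.197/2) = Inv-Gamma(4.00, 15.7985).
E[σ²|data] = β/(α−1) = 15.7985/3.00 = 5.2662.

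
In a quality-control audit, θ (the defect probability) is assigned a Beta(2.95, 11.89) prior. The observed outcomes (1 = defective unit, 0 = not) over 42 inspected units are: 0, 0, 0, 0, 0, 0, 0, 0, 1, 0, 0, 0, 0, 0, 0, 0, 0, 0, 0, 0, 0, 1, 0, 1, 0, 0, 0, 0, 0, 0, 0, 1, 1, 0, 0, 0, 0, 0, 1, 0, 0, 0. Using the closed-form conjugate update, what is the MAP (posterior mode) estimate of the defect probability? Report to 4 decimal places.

The Beta prior is conjugate to a Binomial/Bernoulli likelihood; the update adds successes to α and failures to β.
Posterior: Beta(α+k, β+n−k) = Beta(2.95+6, 11.89+36) = Beta(8.95, 47.89).
Mode of Beta(a,b) for a,b>1 is (a−1)/(a+b−2) = 7.95/54.84 = 0.1450.

0.1450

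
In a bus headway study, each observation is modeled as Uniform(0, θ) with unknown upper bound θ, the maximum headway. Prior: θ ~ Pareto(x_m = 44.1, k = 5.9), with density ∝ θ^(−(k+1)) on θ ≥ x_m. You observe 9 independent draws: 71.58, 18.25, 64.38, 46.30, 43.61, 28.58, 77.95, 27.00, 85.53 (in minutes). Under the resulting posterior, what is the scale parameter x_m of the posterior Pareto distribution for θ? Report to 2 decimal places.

A Pareto(scale x_m, shape k) prior on the upper bound θ of Uniform(0, θ) is conjugate: posterior is Pareto(max(x_m, max xᵢ), k + n).
Sample maximum = 85.53; prior scale x_m = 44.1 → posterior scale = max = 85.53.
Posterior shape = 5.9 + 9 = 14.9.
Posterior scale x_m = 85.53.

85.53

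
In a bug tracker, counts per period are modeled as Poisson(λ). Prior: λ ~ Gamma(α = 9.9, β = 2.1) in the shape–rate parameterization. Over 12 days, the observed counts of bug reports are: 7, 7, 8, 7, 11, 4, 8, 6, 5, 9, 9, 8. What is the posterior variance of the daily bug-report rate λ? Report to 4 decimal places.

0.4975

With a Gamma(shape α, rate β) prior, the Poisson likelihood is conjugate: the posterior is Gamma(α + ΣXᵢ, β + n).
Sum of counts S = 89 over n = 12 days.
Posterior: Gamma(α+S, β+n) = Gamma(9.9+89, 2.1+12) = Gamma(98.9, 14.1).
Var = α/β² = 98.9/14.1² = 0.4975.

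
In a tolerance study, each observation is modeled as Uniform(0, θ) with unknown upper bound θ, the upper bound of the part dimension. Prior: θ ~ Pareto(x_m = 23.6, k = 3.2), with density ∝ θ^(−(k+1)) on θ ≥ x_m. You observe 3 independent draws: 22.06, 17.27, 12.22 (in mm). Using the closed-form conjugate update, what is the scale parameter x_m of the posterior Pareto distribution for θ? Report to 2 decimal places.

23.60

A Pareto(scale x_m, shape k) prior on the upper bound θ of Uniform(0, θ) is conjugate: posterior is Pareto(max(x_m, max xᵢ), k + n).
Sample maximum = 22.06; prior scale x_m = 23.6 → posterior scale = max = 23.60.
Posterior shape = 3.2 + 3 = 6.2.
Posterior scale x_m = 23.60.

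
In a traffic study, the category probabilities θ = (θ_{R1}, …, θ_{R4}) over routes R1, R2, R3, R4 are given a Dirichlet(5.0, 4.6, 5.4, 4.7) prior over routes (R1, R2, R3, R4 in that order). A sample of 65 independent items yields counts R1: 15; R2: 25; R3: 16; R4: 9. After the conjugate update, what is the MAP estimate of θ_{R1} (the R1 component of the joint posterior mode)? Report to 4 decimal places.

0.2354

The Dirichlet prior is conjugate to the Multinomial likelihood: each posterior αⱼ = prior αⱼ + observed count nⱼ.
Posterior concentration: (20.0, 29.6, 21.4, 13.7), total = 84.7.
Joint mode component: (α_{R1}−1)/(Σα−K) = 19.0/80.7 = 0.2354.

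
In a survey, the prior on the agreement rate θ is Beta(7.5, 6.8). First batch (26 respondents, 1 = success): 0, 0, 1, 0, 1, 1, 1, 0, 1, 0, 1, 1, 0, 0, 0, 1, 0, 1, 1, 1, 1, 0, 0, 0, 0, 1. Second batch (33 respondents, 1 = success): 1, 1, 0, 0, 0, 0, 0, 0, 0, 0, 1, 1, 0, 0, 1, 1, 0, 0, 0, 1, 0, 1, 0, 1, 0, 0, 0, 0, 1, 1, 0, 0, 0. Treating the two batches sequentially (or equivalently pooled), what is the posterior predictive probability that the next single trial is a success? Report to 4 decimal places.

The Beta prior is conjugate to a Binomial/Bernoulli likelihood; the update adds successes to α and failures to β.
After batch 1: Beta(7.5+13, 6.8+13) = Beta(20.5, 19.8).
After batch 2: Beta(20.5+11, 19.8+22) = Beta(31.5, 41.8).
For a single future Bernoulli trial, P(success | data) = α/(α+β) = 0.4297.

0.4297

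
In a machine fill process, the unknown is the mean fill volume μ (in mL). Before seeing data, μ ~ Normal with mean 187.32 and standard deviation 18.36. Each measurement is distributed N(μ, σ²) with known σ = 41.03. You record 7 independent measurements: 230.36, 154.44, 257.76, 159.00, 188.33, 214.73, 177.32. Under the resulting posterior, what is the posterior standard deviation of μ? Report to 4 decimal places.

For Normal data with known variance σ², a Normal(μ₀, σ₀²) prior on μ is conjugate. Posterior precision = 1/σ₀² + n/σ²; posterior mean is the precision-weighted average of μ₀ and x̄.
σ₀² = 18.36² = 337.0896, σ² = 41.03² = 1683.4609; σ² + n·σ₀² = 1683.4609 + 7·337.0896 = 4043.0881.
Posterior precision = 1/σ₀² + n/σ² = 1/337.0896 + 7/1683.4609 = (σ² + n·σ₀²)/(σ₀²σ²) = 4043.0881/(337.0896·1683.4609); posterior variance σₙ² = σ₀²σ²/(σ² + n·σ₀²) = 337.0896·1683.4609/4043.0881 = 140.357357.
Posterior SD = √σₙ² = √(337.0896·1683.4609/4043.0881) = 11.8473.

11.8473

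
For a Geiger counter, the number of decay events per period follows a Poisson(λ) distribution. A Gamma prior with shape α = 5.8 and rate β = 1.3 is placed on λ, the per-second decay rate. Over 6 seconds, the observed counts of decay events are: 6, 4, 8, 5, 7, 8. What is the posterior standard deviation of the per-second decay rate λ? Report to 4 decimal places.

0.9066

With a Gamma(shape α, rate β) prior, the Poisson likelihood is conjugate: the posterior is Gamma(α + ΣXᵢ, β + n).
Sum of counts S = 38 over n = 6 seconds.
Posterior: Gamma(α+S, β+n) = Gamma(5.8+38, 1.3+6) = Gamma(43.8, 7.3).
SD = √α/β = √43.8/7.3 = 0.9066.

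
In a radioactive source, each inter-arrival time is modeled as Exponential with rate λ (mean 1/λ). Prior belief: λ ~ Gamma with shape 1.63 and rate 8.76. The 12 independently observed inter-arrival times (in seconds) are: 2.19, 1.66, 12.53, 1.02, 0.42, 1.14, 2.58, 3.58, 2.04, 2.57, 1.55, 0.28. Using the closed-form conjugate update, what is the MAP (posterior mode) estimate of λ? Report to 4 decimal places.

0.3132

With a Gamma(shape α, rate β) prior on the exponential rate λ, the posterior after n observations with total T = Σxᵢ is Gamma(α+n, β+T).
Sum of observations T = 31.56 seconds; n = 12.
Posterior: Gamma(1.63+12, 8.76+31.56) = Gamma(13.63, 40.32).
Mode = (α−1)/β = 0.3132.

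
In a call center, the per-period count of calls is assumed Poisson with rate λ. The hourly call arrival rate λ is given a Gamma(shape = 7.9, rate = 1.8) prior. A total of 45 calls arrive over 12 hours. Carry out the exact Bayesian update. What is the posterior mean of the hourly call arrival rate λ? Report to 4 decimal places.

With a Gamma(shape α, rate β) prior, the Poisson likelihood is conjugate: the posterior is Gamma(α + ΣXᵢ, β + n).
Posterior: Gamma(α+S, β+n) = Gamma(7.9+45, 1.8+12) = Gamma(52.9, 13.8).
Posterior mean = α/β = 52.9/13.8 = 3.8333.

3.8333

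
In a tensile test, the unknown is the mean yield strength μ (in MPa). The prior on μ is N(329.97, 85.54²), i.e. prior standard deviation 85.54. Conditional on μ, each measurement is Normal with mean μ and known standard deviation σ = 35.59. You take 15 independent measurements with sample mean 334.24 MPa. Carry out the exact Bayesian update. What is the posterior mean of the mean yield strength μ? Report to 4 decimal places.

For Normal data with known variance σ², a Normal(μ₀, σ₀²) prior on μ is conjugate. Posterior precision = 1/σ₀² + n/σ²; posterior mean is the precision-weighted average of μ₀ and x̄.
n·x̄ = 15·334.24 = 5013.6.
σ₀² = 85.54² = 7317.0916, σ² = 35.59² = 1266.6481; σ² + n·σ₀² = 1266.6481 + 15·7317.0916 = 111023.0221.
Posterior mean = (μ₀/σ₀² + n·x̄/σ²)/(1/σ₀² + n/σ²) = (σ²·μ₀ + σ₀²·n·x̄)/(σ² + n·σ₀²) = (1266.6481·329.97 + 7317.0916·5013.6)/111023.0221 = 37102926.319317/111023.0221 = 334.1913.

334.1913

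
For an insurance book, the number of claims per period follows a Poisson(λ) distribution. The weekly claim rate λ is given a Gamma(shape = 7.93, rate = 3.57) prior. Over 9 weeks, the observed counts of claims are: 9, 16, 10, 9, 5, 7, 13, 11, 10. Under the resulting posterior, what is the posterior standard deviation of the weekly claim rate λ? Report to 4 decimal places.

0.7873

With a Gamma(shape α, rate β) prior, the Poisson likelihood is conjugate: the posterior is Gamma(α + ΣXᵢ, β + n).
Sum of counts S = 90 over n = 9 weeks.
Posterior: Gamma(α+S, β+n) = Gamma(7.93+90, 3.57+9) = Gamma(97.93, 12.57).
SD = √α/β = √97.93/12.57 = 0.7873.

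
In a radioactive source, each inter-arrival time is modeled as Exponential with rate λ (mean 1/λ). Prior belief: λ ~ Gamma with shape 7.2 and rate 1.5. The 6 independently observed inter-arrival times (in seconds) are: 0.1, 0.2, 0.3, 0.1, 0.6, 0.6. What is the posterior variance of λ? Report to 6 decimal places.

With a Gamma(shape α, rate β) prior on the exponential rate λ, the posterior after n observations with total T = Σxᵢ is Gamma(α+n, β+T).
Sum of observations T = 1.9 seconds; n = 6.
Posterior: Gamma(7.2+6, 1.5+1.9) = Gamma(13.2, 3.4).
Var = α/β² = 1.141869.

1.141869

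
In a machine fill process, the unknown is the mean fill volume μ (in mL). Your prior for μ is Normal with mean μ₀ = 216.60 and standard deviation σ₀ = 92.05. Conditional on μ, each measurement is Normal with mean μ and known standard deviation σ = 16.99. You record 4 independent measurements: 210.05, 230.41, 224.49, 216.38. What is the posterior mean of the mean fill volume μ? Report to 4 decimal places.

For Normal data with known variance σ², a Normal(μ₀, σ₀²) prior on μ is conjugate. Posterior precision = 1/σ₀² + n/σ²; posterior mean is the precision-weighted average of μ₀ and x̄.
Σxᵢ = 210.05 + 230.41 + 224.49 + 216.38 = 881.33, so n·x̄ = 881.33.
σ₀² = 92.05² = 8473.2025, σ² = 16.99² = 288.6601; σ² + n·σ₀² = 288.6601 + 4·8473.2025 = 34181.4701.
Posterior mean = (μ₀/σ₀² + n·x̄/σ²)/(1/σ₀² + n/σ²) = (σ²·μ₀ + σ₀²·n·x̄)/(σ² + n·σ₀²) = (288.6601·216.60 + 8473.2025·881.33)/34181.4701 = 7530211.336985/34181.4701 = 220.3010.

220.3010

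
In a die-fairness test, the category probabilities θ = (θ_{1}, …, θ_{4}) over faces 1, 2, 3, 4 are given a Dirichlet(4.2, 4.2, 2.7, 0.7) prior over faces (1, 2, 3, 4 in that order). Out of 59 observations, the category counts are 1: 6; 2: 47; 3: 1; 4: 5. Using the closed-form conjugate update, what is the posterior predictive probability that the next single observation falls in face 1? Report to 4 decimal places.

0.1441

The Dirichlet prior is conjugate to the Multinomial likelihood: each posterior αⱼ = prior αⱼ + observed count nⱼ.
Posterior concentration: (10.2, 51.2, 3.7, 5.7), total = 70.8.
P(next = 1 | data) = α_{1}/Σα = 0.1441.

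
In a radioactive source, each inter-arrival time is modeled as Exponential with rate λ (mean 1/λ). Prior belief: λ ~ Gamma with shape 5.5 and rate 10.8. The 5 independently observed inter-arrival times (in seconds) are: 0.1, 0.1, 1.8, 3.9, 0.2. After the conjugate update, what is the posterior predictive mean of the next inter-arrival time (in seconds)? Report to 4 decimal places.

With a Gamma(shape α, rate β) prior on the exponential rate λ, the posterior after n observations with total T = Σxᵢ is Gamma(α+n, β+T).
Sum of observations T = 6.1 seconds; n = 5.
Posterior: Gamma(5.5+5, 10.8+6.1) = Gamma(10.5, 16.9).
The predictive distribution for the next observation is Lomax; its mean is β/(α−1) = 16.9/9.5 = 1.7789.

1.7789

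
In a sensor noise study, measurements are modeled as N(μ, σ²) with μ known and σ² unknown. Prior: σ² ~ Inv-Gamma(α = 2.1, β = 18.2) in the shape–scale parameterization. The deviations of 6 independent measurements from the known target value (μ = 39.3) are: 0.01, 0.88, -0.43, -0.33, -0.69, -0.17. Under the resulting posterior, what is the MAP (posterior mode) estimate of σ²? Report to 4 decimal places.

With known mean μ and an Inverse-Gamma(α, β) prior on σ², the Normal likelihood is conjugate: posterior is Inv-Gamma(α + n/2, β + Σ(xᵢ−μ)²/2).
Σ(xᵢ−μ)² = (0.01)² + (0.88)² + (-0.43)² + (-0.33)² + (-0.69)² + (-0.17)² = 1.5733.
Posterior: Inv-Gamma(2.1 + 6/2, 18.2 + 1.5733/2) = Inv-Gamma(5.10, 18.98665).
Mode = β/(α+1) = 18.98665/6.10 = 3.1126.

3.1126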